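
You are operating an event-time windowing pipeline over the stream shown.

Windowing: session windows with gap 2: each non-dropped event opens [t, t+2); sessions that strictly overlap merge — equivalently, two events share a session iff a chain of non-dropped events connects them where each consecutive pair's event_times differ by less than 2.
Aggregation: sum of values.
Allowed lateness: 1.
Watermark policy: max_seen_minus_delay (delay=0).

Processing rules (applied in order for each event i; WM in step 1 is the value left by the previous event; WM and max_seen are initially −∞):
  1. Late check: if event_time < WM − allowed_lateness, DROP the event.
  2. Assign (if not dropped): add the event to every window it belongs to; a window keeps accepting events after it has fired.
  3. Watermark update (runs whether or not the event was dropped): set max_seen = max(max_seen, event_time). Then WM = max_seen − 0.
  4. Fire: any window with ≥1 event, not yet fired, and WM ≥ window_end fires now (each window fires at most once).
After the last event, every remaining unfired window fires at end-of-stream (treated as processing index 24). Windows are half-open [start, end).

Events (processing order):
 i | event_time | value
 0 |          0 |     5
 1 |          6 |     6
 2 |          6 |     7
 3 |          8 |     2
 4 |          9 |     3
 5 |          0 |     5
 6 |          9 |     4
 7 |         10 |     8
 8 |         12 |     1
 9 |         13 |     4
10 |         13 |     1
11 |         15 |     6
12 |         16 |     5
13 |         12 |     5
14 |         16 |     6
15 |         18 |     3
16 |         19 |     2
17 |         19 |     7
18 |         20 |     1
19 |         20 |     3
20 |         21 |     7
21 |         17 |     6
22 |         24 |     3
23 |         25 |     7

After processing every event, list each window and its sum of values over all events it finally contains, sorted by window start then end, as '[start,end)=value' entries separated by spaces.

[0,2)=5 [6,8)=13 [8,12)=17 [12,15)=6 [15,18)=17 [18,23)=23 [24,27)=10

i=0 t=0 v=5: → [0,2); WM=0
i=1 t=6 v=6: → [6,8); WM=6
i=2 t=6 v=7: → [6,8); WM=6
i=3 t=8 v=2: → [8,10); WM=8
i=4 t=9 v=3: → [8,11); WM=9
i=5 t=0 v=5: DROP (t<9-1); WM=9
i=6 t=9 v=4: → [8,11); WM=9
i=7 t=10 v=8: → [8,12); WM=10
i=8 t=12 v=1: → [12,14); WM=12
i=9 t=13 v=4: → [12,15); WM=13
i=10 t=13 v=1: → [12,15); WM=13
i=11 t=15 v=6: → [15,17); WM=15
i=12 t=16 v=5: → [15,18); WM=16
i=13 t=12 v=5: DROP (t<16-1); WM=16
i=14 t=16 v=6: → [15,18); WM=16
i=15 t=18 v=3: → [18,20); WM=18
i=16 t=19 v=2: → [18,21); WM=19
i=17 t=19 v=7: → [18,21); WM=19
i=18 t=20 v=1: → [18,22); WM=20
i=19 t=20 v=3: → [18,22); WM=20
i=20 t=21 v=7: → [18,23); WM=21
i=21 t=17 v=6: DROP (t<21-1); WM=21
i=22 t=24 v=3: → [24,26); WM=24
i=23 t=25 v=7: → [24,27); WM=25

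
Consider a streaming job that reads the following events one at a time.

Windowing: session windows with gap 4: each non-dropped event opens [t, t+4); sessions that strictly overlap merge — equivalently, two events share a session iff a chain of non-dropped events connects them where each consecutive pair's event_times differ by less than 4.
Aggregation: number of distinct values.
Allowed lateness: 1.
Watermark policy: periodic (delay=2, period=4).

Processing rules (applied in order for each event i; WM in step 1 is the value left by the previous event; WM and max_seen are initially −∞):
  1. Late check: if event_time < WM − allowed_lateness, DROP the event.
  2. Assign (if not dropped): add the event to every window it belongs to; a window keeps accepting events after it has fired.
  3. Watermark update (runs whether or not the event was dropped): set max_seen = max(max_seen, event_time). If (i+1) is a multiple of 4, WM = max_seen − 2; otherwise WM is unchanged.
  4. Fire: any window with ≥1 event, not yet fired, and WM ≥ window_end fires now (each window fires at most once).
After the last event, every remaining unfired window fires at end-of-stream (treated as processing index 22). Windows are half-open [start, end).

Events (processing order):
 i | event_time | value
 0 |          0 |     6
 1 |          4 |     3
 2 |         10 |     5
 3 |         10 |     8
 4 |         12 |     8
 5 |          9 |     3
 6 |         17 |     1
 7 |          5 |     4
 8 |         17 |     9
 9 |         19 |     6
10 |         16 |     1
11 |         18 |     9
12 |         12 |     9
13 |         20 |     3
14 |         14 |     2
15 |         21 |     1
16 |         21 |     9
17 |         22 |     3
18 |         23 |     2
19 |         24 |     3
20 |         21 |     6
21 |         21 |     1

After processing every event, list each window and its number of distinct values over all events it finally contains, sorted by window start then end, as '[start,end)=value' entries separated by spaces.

i=0 t=0 v=6: → [0,4); WM=−∞
i=1 t=4 v=3: → [4,8); WM=−∞
i=2 t=10 v=5: → [10,14); WM=−∞
i=3 t=10 v=8: → [10,14); WM=8
i=4 t=12 v=8: → [10,16); WM=8
i=5 t=9 v=3: → [9,16); WM=8
i=6 t=17 v=1: → [17,21); WM=8
i=7 t=5 v=4: DROP (t<8-1); WM=15
i=8 t=17 v=9: → [17,21); WM=15
i=9 t=19 v=6: → [17,23); WM=15
i=10 t=16 v=1: → [16,23); WM=15
i=11 t=18 v=9: → [16,23); WM=17
i=12 t=12 v=9: DROP (t<17-1); WM=17
i=13 t=20 v=3: → [16,24); WM=17
i=14 t=14 v=2: DROP (t<17-1); WM=17
i=15 t=21 v=1: → [16,25); WM=19
i=16 t=21 v=9: → [16,25); WM=19
i=17 t=22 v=3: → [16,26); WM=19
i=18 t=23 v=2: → [16,27); WM=19
i=19 t=24 v=3: → [16,28); WM=22
i=20 t=21 v=6: → [16,28); WM=22
i=21 t=21 v=1: → [16,28); WM=22

[0,4)=1 [4,8)=1 [9,16)=3 [16,28)=5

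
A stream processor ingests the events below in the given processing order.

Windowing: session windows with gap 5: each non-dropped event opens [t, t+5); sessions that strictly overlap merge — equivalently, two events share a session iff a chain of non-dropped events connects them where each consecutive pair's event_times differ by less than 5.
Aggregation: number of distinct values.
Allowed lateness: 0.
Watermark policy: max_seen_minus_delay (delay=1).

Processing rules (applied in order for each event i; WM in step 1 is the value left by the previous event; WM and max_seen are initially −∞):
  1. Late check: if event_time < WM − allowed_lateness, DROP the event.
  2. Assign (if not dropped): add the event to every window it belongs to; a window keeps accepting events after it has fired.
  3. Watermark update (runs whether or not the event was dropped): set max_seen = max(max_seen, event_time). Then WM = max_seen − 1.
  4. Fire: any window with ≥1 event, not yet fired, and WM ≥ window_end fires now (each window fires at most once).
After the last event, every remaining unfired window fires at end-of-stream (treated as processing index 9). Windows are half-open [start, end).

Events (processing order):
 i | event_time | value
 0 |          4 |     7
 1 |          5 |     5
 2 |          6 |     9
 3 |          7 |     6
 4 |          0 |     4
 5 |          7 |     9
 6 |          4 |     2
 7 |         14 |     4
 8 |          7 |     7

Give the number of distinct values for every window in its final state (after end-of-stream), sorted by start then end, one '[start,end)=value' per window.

[4,12)=4 [14,19)=1

i=0 t=4 v=7: → [4,9); WM=3
i=1 t=5 v=5: → [4,10); WM=4
i=2 t=6 v=9: → [4,11); WM=5
i=3 t=7 v=6: → [4,12); WM=6
i=4 t=0 v=4: DROP (t<6-0); WM=6
i=5 t=7 v=9: → [4,12); WM=6
i=6 t=4 v=2: DROP (t<6-0); WM=6
i=7 t=14 v=4: → [14,19); WM=13
i=8 t=7 v=7: DROP (t<13-0); WM=13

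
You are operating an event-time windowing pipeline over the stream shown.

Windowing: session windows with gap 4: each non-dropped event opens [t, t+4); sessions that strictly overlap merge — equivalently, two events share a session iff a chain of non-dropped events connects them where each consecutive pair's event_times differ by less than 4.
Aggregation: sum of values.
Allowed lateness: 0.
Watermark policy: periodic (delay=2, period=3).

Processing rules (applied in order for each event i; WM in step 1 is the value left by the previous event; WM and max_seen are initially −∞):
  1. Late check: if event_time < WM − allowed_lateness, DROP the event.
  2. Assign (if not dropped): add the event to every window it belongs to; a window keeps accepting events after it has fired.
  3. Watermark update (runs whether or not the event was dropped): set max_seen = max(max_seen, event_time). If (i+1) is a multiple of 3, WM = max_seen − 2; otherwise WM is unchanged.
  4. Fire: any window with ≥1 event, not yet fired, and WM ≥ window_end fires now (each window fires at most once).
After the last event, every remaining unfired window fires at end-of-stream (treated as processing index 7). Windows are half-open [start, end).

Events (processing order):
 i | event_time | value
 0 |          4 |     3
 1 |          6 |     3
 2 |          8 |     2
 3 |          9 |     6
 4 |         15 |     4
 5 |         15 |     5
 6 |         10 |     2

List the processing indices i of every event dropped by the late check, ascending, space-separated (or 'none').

6

i=0 t=4 v=3: → [4,8); WM=−∞
i=1 t=6 v=3: → [4,10); WM=−∞
i=2 t=8 v=2: → [4,12); WM=6
i=3 t=9 v=6: → [4,13); WM=6
i=4 t=15 v=4: → [15,19); WM=6
i=5 t=15 v=5: → [15,19); WM=13
i=6 t=10 v=2: DROP (t<13-0); WM=13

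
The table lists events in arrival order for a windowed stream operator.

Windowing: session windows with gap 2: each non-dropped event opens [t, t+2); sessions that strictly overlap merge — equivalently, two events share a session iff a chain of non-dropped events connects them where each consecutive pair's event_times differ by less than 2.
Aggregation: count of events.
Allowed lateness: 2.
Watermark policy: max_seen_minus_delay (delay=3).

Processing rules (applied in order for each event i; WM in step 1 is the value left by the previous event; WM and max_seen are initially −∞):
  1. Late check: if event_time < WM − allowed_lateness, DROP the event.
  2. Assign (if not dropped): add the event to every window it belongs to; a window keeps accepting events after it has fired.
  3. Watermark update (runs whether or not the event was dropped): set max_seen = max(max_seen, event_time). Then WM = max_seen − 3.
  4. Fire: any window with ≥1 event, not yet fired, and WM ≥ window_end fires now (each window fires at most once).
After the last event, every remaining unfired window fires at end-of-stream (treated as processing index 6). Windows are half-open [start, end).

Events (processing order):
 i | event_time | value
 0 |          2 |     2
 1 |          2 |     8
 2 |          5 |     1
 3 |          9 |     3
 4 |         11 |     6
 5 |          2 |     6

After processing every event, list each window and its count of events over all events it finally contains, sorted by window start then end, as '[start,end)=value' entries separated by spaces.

i=0 t=2 v=2: → [2,4); WM=-1
i=1 t=2 v=8: → [2,4); WM=-1
i=2 t=5 v=1: → [5,7); WM=2
i=3 t=9 v=3: → [9,11); WM=6
i=4 t=11 v=6: → [11,13); WM=8
i=5 t=2 v=6: DROP (t<8-2); WM=8

[2,4)=2 [5,7)=1 [9,11)=1 [11,13)=1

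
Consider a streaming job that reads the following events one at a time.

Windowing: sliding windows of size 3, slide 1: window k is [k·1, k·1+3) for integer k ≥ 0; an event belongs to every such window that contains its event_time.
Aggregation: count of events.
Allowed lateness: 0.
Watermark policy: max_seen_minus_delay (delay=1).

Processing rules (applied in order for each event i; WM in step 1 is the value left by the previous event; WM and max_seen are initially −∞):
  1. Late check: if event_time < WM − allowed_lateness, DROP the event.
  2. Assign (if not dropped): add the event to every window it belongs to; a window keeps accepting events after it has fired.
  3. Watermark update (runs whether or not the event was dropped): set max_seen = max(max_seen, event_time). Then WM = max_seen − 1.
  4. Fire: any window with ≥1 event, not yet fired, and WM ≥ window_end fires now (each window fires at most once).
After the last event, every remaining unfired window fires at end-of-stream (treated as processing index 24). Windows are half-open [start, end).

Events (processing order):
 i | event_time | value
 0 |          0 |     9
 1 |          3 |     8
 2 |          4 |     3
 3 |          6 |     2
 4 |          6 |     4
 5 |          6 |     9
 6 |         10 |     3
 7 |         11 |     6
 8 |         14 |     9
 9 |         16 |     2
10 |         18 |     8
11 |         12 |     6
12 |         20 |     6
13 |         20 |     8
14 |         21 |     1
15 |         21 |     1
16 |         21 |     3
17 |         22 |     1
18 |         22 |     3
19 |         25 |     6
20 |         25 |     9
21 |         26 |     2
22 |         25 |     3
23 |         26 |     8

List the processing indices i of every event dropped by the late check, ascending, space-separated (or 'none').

i=0 t=0 v=9: → [0,3); WM=-1
i=1 t=3 v=8: → [3,6),[2,5),[1,4); WM=2
i=2 t=4 v=3: → [4,7),[3,6),[2,5); WM=3; [0,3) fires=1
i=3 t=6 v=2: → [6,9),[5,8),[4,7); WM=5; [1,4) fires=1 [2,5) fires=2
i=4 t=6 v=4: → [6,9),[5,8),[4,7); WM=5
i=5 t=6 v=9: → [6,9),[5,8),[4,7); WM=5
i=6 t=10 v=3: → [10,13),[9,12),[8,11); WM=9; [3,6) fires=2 [4,7) fires=4 [5,8) fires=3 [6,9) fires=3
i=7 t=11 v=6: → [11,14),[10,13),[9,12); WM=10
i=8 t=14 v=9: → [14,17),[13,16),[12,15); WM=13; [8,11) fires=1 [9,12) fires=2 [10,13) fires=2
i=9 t=16 v=2: → [16,19),[15,18),[14,17); WM=15; [11,14) fires=1 [12,15) fires=1
i=10 t=18 v=8: → [18,21),[17,20),[16,19); WM=17; [13,16) fires=1 [14,17) fires=2
i=11 t=12 v=6: DROP (t<17-0); WM=17
i=12 t=20 v=6: → [20,23),[19,22),[18,21); WM=19; [15,18) fires=1 [16,19) fires=2
i=13 t=20 v=8: → [20,23),[19,22),[18,21); WM=19
i=14 t=21 v=1: → [21,24),[20,23),[19,22); WM=20; [17,20) fires=1
i=15 t=21 v=1: → [21,24),[20,23),[19,22); WM=20
i=16 t=21 v=3: → [21,24),[20,23),[19,22); WM=20
i=17 t=22 v=1: → [22,25),[21,24),[20,23); WM=21; [18,21) fires=3
i=18 t=22 v=3: → [22,25),[21,24),[20,23); WM=21
i=19 t=25 v=6: → [25,28),[24,27),[23,26); WM=24; [19,22) fires=5 [20,23) fires=7 [21,24) fires=5
i=20 t=25 v=9: → [25,28),[24,27),[23,26); WM=24
i=21 t=26 v=2: → [26,29),[25,28),[24,27); WM=25; [22,25) fires=2
i=22 t=25 v=3: → [25,28),[24,27),[23,26); WM=25
i=23 t=26 v=8: → [26,29),[25,28),[24,27); WM=25

11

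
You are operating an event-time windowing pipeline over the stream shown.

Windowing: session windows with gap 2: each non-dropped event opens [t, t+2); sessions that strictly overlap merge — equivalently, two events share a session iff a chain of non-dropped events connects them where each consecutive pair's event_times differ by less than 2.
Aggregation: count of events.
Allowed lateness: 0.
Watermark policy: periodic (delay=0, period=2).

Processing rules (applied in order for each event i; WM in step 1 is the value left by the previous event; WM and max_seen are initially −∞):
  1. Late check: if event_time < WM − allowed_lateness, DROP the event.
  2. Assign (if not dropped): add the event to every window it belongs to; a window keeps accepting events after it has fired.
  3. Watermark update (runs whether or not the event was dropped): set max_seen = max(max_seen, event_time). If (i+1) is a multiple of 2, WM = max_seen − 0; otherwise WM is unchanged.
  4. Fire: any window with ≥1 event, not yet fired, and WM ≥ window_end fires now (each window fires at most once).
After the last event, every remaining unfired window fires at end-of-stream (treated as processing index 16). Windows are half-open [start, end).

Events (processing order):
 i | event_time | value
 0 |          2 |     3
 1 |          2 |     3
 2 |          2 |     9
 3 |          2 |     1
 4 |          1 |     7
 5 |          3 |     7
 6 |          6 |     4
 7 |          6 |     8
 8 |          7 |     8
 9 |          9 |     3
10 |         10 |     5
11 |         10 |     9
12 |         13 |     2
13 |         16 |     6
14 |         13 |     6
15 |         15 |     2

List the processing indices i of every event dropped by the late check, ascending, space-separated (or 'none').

4 14 15

i=0 t=2 v=3: → [2,4); WM=−∞
i=1 t=2 v=3: → [2,4); WM=2
i=2 t=2 v=9: → [2,4); WM=2
i=3 t=2 v=1: → [2,4); WM=2
i=4 t=1 v=7: DROP (t<2-0); WM=2
i=5 t=3 v=7: → [2,5); WM=3
i=6 t=6 v=4: → [6,8); WM=3
i=7 t=6 v=8: → [6,8); WM=6
i=8 t=7 v=8: → [6,9); WM=6
i=9 t=9 v=3: → [9,11); WM=9
i=10 t=10 v=5: → [9,12); WM=9
i=11 t=10 v=9: → [9,12); WM=10
i=12 t=13 v=2: → [13,15); WM=10
i=13 t=16 v=6: → [16,18); WM=16
i=14 t=13 v=6: DROP (t<16-0); WM=16
i=15 t=15 v=2: DROP (t<16-0); WM=16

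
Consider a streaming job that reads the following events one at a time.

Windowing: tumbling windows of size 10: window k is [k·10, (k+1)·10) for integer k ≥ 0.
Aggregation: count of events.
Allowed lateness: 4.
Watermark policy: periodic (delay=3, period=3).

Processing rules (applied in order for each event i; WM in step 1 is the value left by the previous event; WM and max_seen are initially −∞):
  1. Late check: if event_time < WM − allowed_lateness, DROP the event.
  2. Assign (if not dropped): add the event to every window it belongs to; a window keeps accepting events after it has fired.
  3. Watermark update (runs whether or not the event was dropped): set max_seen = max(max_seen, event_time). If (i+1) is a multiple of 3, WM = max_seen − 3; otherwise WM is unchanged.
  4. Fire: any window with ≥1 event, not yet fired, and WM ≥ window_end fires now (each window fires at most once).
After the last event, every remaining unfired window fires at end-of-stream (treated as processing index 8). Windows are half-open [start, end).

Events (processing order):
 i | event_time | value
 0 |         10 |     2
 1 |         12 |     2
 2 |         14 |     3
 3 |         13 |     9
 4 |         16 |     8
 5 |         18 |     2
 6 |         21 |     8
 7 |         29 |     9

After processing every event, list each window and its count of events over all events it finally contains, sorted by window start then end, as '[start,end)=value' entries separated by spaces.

[10,20)=6 [20,30)=2

i=0 t=10 v=2: → [10,20); WM=−∞
i=1 t=12 v=2: → [10,20); WM=−∞
i=2 t=14 v=3: → [10,20); WM=11
i=3 t=13 v=9: → [10,20); WM=11
i=4 t=16 v=8: → [10,20); WM=11
i=5 t=18 v=2: → [10,20); WM=15
i=6 t=21 v=8: → [20,30); WM=15
i=7 t=29 v=9: → [20,30); WM=15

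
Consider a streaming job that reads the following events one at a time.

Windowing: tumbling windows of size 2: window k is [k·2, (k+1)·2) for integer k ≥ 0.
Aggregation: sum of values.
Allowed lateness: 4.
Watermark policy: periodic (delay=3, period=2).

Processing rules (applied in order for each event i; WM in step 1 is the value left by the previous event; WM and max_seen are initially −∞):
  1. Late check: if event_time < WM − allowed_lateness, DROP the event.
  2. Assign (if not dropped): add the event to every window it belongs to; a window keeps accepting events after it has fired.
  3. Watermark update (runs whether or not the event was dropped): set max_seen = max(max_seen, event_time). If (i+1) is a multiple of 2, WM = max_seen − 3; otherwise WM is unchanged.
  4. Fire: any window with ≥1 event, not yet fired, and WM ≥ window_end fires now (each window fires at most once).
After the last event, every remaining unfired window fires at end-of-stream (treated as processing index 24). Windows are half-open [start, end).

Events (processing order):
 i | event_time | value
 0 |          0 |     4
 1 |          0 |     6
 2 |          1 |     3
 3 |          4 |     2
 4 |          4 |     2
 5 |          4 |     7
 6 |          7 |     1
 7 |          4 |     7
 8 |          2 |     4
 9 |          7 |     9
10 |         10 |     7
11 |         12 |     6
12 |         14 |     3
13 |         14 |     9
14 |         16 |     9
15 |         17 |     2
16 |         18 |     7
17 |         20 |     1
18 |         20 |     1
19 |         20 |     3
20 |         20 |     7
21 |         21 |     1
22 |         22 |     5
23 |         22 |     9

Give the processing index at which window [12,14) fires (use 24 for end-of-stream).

i=0 t=0 v=4: → [0,2); WM=−∞
i=1 t=0 v=6: → [0,2); WM=-3
i=2 t=1 v=3: → [0,2); WM=-3
i=3 t=4 v=2: → [4,6); WM=1
i=4 t=4 v=2: → [4,6); WM=1
i=5 t=4 v=7: → [4,6); WM=1
i=6 t=7 v=1: → [6,8); WM=1
i=7 t=4 v=7: → [4,6); WM=4; [0,2) fires=13
i=8 t=2 v=4: → [2,4); WM=4; [2,4) fires=4
i=9 t=7 v=9: → [6,8); WM=4
i=10 t=10 v=7: → [10,12); WM=4
i=11 t=12 v=6: → [12,14); WM=9; [4,6) fires=18 [6,8) fires=10
i=12 t=14 v=3: → [14,16); WM=9
i=13 t=14 v=9: → [14,16); WM=11
i=14 t=16 v=9: → [16,18); WM=11
i=15 t=17 v=2: → [16,18); WM=14; [10,12) fires=7 [12,14) fires=6
i=16 t=18 v=7: → [18,20); WM=14
i=17 t=20 v=1: → [20,22); WM=17; [14,16) fires=12
i=18 t=20 v=1: → [20,22); WM=17
i=19 t=20 v=3: → [20,22); WM=17
i=20 t=20 v=7: → [20,22); WM=17
i=21 t=21 v=1: → [20,22); WM=18; [16,18) fires=11
i=22 t=22 v=5: → [22,24); WM=18
i=23 t=22 v=9: → [22,24); WM=19

15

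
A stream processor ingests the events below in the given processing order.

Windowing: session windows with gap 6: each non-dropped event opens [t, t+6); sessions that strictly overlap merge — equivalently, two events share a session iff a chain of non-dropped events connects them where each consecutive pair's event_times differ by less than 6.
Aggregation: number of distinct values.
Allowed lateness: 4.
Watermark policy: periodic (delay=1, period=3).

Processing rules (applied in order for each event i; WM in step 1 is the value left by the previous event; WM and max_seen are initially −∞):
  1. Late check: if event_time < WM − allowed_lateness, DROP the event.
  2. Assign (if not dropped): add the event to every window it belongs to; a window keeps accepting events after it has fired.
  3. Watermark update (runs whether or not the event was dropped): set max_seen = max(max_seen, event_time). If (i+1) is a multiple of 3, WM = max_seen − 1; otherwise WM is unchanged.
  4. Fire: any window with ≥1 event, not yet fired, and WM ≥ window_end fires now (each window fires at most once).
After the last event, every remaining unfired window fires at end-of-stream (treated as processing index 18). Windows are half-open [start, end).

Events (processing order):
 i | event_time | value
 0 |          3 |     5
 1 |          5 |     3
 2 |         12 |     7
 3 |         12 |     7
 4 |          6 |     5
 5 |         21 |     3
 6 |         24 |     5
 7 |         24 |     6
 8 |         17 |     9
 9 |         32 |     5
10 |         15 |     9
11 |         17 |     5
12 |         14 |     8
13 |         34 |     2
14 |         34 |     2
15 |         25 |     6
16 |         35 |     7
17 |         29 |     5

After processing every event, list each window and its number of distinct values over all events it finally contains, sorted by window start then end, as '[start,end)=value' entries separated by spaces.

[3,11)=2 [12,41)=6

i=0 t=3 v=5: → [3,9); WM=−∞
i=1 t=5 v=3: → [3,11); WM=−∞
i=2 t=12 v=7: → [12,18); WM=11
i=3 t=12 v=7: → [12,18); WM=11
i=4 t=6 v=5: DROP (t<11-4); WM=11
i=5 t=21 v=3: → [21,27); WM=20
i=6 t=24 v=5: → [21,30); WM=20
i=7 t=24 v=6: → [21,30); WM=20
i=8 t=17 v=9: → [12,30); WM=23
i=9 t=32 v=5: → [32,38); WM=23
i=10 t=15 v=9: DROP (t<23-4); WM=23
i=11 t=17 v=5: DROP (t<23-4); WM=31
i=12 t=14 v=8: DROP (t<31-4); WM=31
i=13 t=34 v=2: → [32,40); WM=31
i=14 t=34 v=2: → [32,40); WM=33
i=15 t=25 v=6: DROP (t<33-4); WM=33
i=16 t=35 v=7: → [32,41); WM=33
i=17 t=29 v=5: → [12,41); WM=34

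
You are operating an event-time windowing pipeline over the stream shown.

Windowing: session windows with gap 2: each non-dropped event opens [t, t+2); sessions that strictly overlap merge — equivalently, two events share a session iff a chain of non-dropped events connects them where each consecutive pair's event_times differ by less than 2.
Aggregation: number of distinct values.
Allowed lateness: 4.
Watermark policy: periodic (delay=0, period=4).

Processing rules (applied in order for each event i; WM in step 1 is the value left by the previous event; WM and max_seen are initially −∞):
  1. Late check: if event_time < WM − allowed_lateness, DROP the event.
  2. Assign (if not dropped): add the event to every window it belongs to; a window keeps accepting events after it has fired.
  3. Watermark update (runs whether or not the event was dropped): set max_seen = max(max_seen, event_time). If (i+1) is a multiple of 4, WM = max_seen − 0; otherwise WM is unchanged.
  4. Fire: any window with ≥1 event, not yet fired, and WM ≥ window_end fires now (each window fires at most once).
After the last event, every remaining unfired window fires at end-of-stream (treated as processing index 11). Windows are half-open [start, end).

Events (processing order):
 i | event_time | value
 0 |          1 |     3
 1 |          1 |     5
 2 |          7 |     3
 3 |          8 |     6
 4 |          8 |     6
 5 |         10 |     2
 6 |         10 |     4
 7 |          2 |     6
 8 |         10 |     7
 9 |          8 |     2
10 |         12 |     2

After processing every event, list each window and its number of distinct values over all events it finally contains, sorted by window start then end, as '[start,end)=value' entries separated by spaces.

i=0 t=1 v=3: → [1,3); WM=−∞
i=1 t=1 v=5: → [1,3); WM=−∞
i=2 t=7 v=3: → [7,9); WM=−∞
i=3 t=8 v=6: → [7,10); WM=8
i=4 t=8 v=6: → [7,10); WM=8
i=5 t=10 v=2: → [10,12); WM=8
i=6 t=10 v=4: → [10,12); WM=8
i=7 t=2 v=6: DROP (t<8-4); WM=10
i=8 t=10 v=7: → [10,12); WM=10
i=9 t=8 v=2: → [7,10); WM=10
i=10 t=12 v=2: → [12,14); WM=10

[1,3)=2 [7,10)=3 [10,12)=3 [12,14)=1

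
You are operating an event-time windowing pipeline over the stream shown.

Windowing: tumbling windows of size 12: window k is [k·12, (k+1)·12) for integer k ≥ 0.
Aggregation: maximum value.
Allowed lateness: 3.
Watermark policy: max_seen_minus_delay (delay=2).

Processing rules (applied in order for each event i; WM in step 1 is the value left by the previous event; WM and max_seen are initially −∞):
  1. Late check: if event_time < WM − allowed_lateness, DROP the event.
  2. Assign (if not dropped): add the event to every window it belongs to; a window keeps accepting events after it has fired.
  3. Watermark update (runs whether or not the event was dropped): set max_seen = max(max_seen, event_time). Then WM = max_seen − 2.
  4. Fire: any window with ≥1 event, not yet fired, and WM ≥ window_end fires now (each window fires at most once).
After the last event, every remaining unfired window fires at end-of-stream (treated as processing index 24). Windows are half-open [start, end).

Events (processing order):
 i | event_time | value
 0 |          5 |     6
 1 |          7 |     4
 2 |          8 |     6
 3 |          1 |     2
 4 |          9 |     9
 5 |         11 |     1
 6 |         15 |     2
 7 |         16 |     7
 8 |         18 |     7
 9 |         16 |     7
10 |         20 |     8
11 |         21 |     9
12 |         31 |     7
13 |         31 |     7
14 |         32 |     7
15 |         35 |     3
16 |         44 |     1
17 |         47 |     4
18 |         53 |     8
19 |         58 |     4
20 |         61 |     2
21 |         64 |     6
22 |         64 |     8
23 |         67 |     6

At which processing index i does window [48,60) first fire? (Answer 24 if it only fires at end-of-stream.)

21

i=0 t=5 v=6: → [0,12); WM=3
i=1 t=7 v=4: → [0,12); WM=5
i=2 t=8 v=6: → [0,12); WM=6
i=3 t=1 v=2: DROP (t<6-3); WM=6
i=4 t=9 v=9: → [0,12); WM=7
i=5 t=11 v=1: → [0,12); WM=9
i=6 t=15 v=2: → [12,24); WM=13; [0,12) fires=9
i=7 t=16 v=7: → [12,24); WM=14
i=8 t=18 v=7: → [12,24); WM=16
i=9 t=16 v=7: → [12,24); WM=16
i=10 t=20 v=8: → [12,24); WM=18
i=11 t=21 v=9: → [12,24); WM=19
i=12 t=31 v=7: → [24,36); WM=29; [12,24) fires=9
i=13 t=31 v=7: → [24,36); WM=29
i=14 t=32 v=7: → [24,36); WM=30
i=15 t=35 v=3: → [24,36); WM=33
i=16 t=44 v=1: → [36,48); WM=42; [24,36) fires=7
i=17 t=47 v=4: → [36,48); WM=45
i=18 t=53 v=8: → [48,60); WM=51; [36,48) fires=4
i=19 t=58 v=4: → [48,60); WM=56
i=20 t=61 v=2: → [60,72); WM=59
i=21 t=64 v=6: → [60,72); WM=62; [48,60) fires=8
i=22 t=64 v=8: → [60,72); WM=62
i=23 t=67 v=6: → [60,72); WM=65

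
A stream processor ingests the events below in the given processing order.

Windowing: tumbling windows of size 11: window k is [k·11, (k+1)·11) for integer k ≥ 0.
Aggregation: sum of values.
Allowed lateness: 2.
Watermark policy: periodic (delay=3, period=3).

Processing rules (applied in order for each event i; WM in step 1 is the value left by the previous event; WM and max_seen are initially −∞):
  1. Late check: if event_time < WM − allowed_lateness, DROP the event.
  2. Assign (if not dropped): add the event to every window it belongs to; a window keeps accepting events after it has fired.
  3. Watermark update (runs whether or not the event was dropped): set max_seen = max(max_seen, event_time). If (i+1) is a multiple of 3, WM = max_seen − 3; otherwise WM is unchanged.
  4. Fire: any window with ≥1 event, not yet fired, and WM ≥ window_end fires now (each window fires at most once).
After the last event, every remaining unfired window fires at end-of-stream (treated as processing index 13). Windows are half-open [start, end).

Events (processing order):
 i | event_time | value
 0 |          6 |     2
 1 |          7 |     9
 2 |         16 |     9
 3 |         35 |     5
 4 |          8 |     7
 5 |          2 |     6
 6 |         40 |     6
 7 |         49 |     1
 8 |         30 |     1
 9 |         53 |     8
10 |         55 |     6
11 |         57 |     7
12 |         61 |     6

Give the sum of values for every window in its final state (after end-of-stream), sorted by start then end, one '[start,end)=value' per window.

[0,11)=11 [11,22)=9 [22,33)=1 [33,44)=11 [44,55)=9 [55,66)=19

i=0 t=6 v=2: → [0,11); WM=−∞
i=1 t=7 v=9: → [0,11); WM=−∞
i=2 t=16 v=9: → [11,22); WM=13; [0,11) fires=11
i=3 t=35 v=5: → [33,44); WM=13
i=4 t=8 v=7: DROP (t<13-2); WM=13
i=5 t=2 v=6: DROP (t<13-2); WM=32; [11,22) fires=9
i=6 t=40 v=6: → [33,44); WM=32
i=7 t=49 v=1: → [44,55); WM=32
i=8 t=30 v=1: → [22,33); WM=46; [22,33) fires=1 [33,44) fires=11
i=9 t=53 v=8: → [44,55); WM=46
i=10 t=55 v=6: → [55,66); WM=46
i=11 t=57 v=7: → [55,66); WM=54
i=12 t=61 v=6: → [55,66); WM=54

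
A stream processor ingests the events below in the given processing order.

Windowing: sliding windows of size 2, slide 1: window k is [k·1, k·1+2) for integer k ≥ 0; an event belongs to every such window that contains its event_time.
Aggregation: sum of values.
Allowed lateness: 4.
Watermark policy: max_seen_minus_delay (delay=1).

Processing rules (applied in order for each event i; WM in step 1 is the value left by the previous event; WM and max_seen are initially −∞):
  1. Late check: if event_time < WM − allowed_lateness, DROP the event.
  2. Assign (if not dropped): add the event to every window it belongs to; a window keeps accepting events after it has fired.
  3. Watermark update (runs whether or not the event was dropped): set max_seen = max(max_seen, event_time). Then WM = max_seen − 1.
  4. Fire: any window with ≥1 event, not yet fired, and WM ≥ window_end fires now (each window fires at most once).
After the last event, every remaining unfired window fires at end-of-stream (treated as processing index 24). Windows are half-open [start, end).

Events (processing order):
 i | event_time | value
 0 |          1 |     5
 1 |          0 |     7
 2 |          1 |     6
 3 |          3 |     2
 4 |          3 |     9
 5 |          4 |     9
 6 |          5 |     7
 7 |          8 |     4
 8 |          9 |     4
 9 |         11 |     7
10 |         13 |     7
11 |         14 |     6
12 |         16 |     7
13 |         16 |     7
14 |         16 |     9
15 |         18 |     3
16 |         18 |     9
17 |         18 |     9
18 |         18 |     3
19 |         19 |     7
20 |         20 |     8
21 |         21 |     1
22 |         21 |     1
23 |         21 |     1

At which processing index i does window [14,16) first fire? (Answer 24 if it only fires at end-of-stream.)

i=0 t=1 v=5: → [1,3),[0,2); WM=0
i=1 t=0 v=7: → [0,2); WM=0
i=2 t=1 v=6: → [1,3),[0,2); WM=0
i=3 t=3 v=2: → [3,5),[2,4); WM=2; [0,2) fires=18
i=4 t=3 v=9: → [3,5),[2,4); WM=2
i=5 t=4 v=9: → [4,6),[3,5); WM=3; [1,3) fires=11
i=6 t=5 v=7: → [5,7),[4,6); WM=4; [2,4) fires=11
i=7 t=8 v=4: → [8,10),[7,9); WM=7; [3,5) fires=20 [4,6) fires=16 [5,7) fires=7
i=8 t=9 v=4: → [9,11),[8,10); WM=8
i=9 t=11 v=7: → [11,13),[10,12); WM=10; [7,9) fires=4 [8,10) fires=8
i=10 t=13 v=7: → [13,15),[12,14); WM=12; [9,11) fires=4 [10,12) fires=7
i=11 t=14 v=6: → [14,16),[13,15); WM=13; [11,13) fires=7
i=12 t=16 v=7: → [16,18),[15,17); WM=15; [12,14) fires=7 [13,15) fires=13
i=13 t=16 v=7: → [16,18),[15,17); WM=15
i=14 t=16 v=9: → [16,18),[15,17); WM=15
i=15 t=18 v=3: → [18,20),[17,19); WM=17; [14,16) fires=6 [15,17) fires=23
i=16 t=18 v=9: → [18,20),[17,19); WM=17
i=17 t=18 v=9: → [18,20),[17,19); WM=17
i=18 t=18 v=3: → [18,20),[17,19); WM=17
i=19 t=19 v=7: → [19,21),[18,20); WM=18; [16,18) fires=23
i=20 t=20 v=8: → [20,22),[19,21); WM=19; [17,19) fires=24
i=21 t=21 v=1: → [21,23),[20,22); WM=20; [18,20) fires=31
i=22 t=21 v=1: → [21,23),[20,22); WM=20
i=23 t=21 v=1: → [21,23),[20,22); WM=20

15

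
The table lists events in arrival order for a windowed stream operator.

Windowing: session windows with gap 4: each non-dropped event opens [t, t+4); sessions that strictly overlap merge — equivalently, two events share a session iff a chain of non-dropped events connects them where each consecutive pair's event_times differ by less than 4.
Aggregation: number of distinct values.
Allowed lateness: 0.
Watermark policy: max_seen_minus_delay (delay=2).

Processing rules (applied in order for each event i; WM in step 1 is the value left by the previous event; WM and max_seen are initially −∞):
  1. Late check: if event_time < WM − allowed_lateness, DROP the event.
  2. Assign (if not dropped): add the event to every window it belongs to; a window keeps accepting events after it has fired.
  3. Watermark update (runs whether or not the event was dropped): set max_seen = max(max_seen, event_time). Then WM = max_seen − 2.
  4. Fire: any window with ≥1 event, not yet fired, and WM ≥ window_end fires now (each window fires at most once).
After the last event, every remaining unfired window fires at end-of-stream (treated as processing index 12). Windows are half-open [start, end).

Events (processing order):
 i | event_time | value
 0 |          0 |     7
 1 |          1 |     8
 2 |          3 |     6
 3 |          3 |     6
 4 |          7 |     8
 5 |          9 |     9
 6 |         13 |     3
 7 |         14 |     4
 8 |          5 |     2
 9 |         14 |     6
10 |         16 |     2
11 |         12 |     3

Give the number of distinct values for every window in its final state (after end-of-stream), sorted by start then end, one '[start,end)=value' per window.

[0,7)=3 [7,13)=2 [13,20)=4

i=0 t=0 v=7: → [0,4); WM=-2
i=1 t=1 v=8: → [0,5); WM=-1
i=2 t=3 v=6: → [0,7); WM=1
i=3 t=3 v=6: → [0,7); WM=1
i=4 t=7 v=8: → [7,11); WM=5
i=5 t=9 v=9: → [7,13); WM=7
i=6 t=13 v=3: → [13,17); WM=11
i=7 t=14 v=4: → [13,18); WM=12
i=8 t=5 v=2: DROP (t<12-0); WM=12
i=9 t=14 v=6: → [13,18); WM=12
i=10 t=16 v=2: → [13,20); WM=14
i=11 t=12 v=3: DROP (t<14-0); WM=14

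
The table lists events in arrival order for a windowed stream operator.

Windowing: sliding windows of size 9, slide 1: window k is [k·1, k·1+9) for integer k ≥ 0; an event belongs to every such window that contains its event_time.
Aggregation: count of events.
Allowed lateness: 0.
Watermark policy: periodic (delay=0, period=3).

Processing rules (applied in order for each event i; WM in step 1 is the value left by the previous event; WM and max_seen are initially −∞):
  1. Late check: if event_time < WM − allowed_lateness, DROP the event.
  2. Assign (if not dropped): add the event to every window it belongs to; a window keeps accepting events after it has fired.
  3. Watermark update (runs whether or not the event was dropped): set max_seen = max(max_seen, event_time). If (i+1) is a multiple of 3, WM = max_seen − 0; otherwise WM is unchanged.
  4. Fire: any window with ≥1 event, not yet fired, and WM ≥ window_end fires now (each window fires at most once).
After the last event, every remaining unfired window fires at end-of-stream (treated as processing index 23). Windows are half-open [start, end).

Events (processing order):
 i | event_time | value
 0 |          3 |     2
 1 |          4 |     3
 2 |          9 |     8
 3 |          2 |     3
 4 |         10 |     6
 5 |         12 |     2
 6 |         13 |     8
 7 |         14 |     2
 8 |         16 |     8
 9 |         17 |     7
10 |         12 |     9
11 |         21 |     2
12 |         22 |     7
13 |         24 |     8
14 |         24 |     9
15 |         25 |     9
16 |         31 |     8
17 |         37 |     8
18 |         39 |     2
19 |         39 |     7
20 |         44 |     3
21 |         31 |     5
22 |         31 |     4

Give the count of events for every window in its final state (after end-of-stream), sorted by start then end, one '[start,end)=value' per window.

i=0 t=3 v=2: → [3,12),[2,11),[1,10),[0,9); WM=−∞
i=1 t=4 v=3: → [4,13),[3,12),[2,11),[1,10),[0,9); WM=−∞
i=2 t=9 v=8: → [9,18),[8,17),[7,16),[6,15),[5,14),[4,13),[3,12),[2,11),[1,10); WM=9; [0,9) fires=2
i=3 t=2 v=3: DROP (t<9-0); WM=9
i=4 t=10 v=6: → [10,19),[9,18),[8,17),[7,16),[6,15),[5,14),[4,13),[3,12),[2,11); WM=9
i=5 t=12 v=2: → [12,21),[11,20),[10,19),[9,18),[8,17),[7,16),[6,15),[5,14),[4,13); WM=12; [1,10) fires=3 [2,11) fires=4 [3,12) fires=4
i=6 t=13 v=8: → [13,22),[12,21),[11,20),[10,19),[9,18),[8,17),[7,16),[6,15),[5,14); WM=12
i=7 t=14 v=2: → [14,23),[13,22),[12,21),[11,20),[10,19),[9,18),[8,17),[7,16),[6,15); WM=12
i=8 t=16 v=8: → [16,25),[15,24),[14,23),[13,22),[12,21),[11,20),[10,19),[9,18),[8,17); WM=16; [4,13) fires=4 [5,14) fires=4 [6,15) fires=5 [7,16) fires=5
i=9 t=17 v=7: → [17,26),[16,25),[15,24),[14,23),[13,22),[12,21),[11,20),[10,19),[9,18); WM=16
i=10 t=12 v=9: DROP (t<16-0); WM=16
i=11 t=21 v=2: → [21,30),[20,29),[19,28),[18,27),[17,26),[16,25),[15,24),[14,23),[13,22); WM=21; [8,17) fires=6 [9,18) fires=7 [10,19) fires=6 [11,20) fires=5 [12,21) fires=5
i=12 t=22 v=7: → [22,31),[21,30),[20,29),[19,28),[18,27),[17,26),[16,25),[15,24),[14,23); WM=21
i=13 t=24 v=8: → [24,33),[23,32),[22,31),[21,30),[20,29),[19,28),[18,27),[17,26),[16,25); WM=21
i=14 t=24 v=9: → [24,33),[23,32),[22,31),[21,30),[20,29),[19,28),[18,27),[17,26),[16,25); WM=24; [13,22) fires=5 [14,23) fires=5 [15,24) fires=4
i=15 t=25 v=9: → [25,34),[24,33),[23,32),[22,31),[21,30),[20,29),[19,28),[18,27),[17,26); WM=24
i=16 t=31 v=8: → [31,40),[30,39),[29,38),[28,37),[27,36),[26,35),[25,34),[24,33),[23,32); WM=24
i=17 t=37 v=8: → [37,46),[36,45),[35,44),[34,43),[33,42),[32,41),[31,40),[30,39),[29,38); WM=37; [16,25) fires=6 [17,26) fires=6 [18,27) fires=5 [19,28) fires=5 [20,29) fires=5 [21,30) fires=5 [22,31) fires=4 [23,32) fires=4 [24,33) fires=4 [25,34) fires=2 [26,35) fires=1 [27,36) fires=1 [28,37) fires=1
i=18 t=39 v=2: → [39,48),[38,47),[37,46),[36,45),[35,44),[34,43),[33,42),[32,41),[31,40); WM=37
i=19 t=39 v=7: → [39,48),[38,47),[37,46),[36,45),[35,44),[34,43),[33,42),[32,41),[31,40); WM=37
i=20 t=44 v=3: → [44,53),[43,52),[42,51),[41,50),[40,49),[39,48),[38,47),[37,46),[36,45); WM=44; [29,38) fires=2 [30,39) fires=2 [31,40) fires=4 [32,41) fires=3 [33,42) fires=3 [34,43) fires=3 [35,44) fires=3
i=21 t=31 v=5: DROP (t<44-0); WM=44
i=22 t=31 v=4: DROP (t<44-0); WM=44

[0,9)=2 [1,10)=3 [2,11)=4 [3,12)=4 [4,13)=4 [5,14)=4 [6,15)=5 [7,16)=5 [8,17)=6 [9,18)=7 [10,19)=6 [11,20)=5 [12,21)=5 [13,22)=5 [14,23)=5 [15,24)=4 [16,25)=6 [17,26)=6 [18,27)=5 [19,28)=5 [20,29)=5 [21,30)=5 [22,31)=4 [23,32)=4 [24,33)=4 [25,34)=2 [26,35)=1 [27,36)=1 [28,37)=1 [29,38)=2 [30,39)=2 [31,40)=4 [32,41)=3 [33,42)=3 [34,43)=3 [35,44)=3 [36,45)=4 [37,46)=4 [38,47)=3 [39,48)=3 [40,49)=1 [41,50)=1 [42,51)=1 [43,52)=1 [44,53)=1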